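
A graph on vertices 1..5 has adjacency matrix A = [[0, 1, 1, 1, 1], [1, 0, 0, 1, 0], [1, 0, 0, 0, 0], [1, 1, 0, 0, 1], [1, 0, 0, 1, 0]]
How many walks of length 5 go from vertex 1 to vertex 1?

40

The number of length-5 walks from vertex 1 to vertex 1 is entry (1,1) of A⁵, where A is the adjacency matrix.
A² = [[4, 1, 0, 2, 1], [1, 2, 1, 1, 2], [0, 1, 1, 1, 1], [2, 1, 1, 3, 1], [1, 2, 1, 1, 2]]
A³ = [[4, 6, 4, 6, 6], [6, 2, 1, 5, 2], [4, 1, 0, 2, 1], [6, 5, 2, 4, 5], [6, 2, 1, 5, 2]]
A⁴ = [[22, 10, 4, 16, 10], [10, 11, 6, 10, 11], [4, 6, 4, 6, 6], [16, 10, 6, 16, 10], [10, 11, 6, 10, 11]]
A⁵ = [[40, 38, 22, 42, 38], [38, 20, 10, 32, 20], [22, 10, 4, 16, 10], [42, 32, 16, 36, 32], [38, 20, 10, 32, 20]]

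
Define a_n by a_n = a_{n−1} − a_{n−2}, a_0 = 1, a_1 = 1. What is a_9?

−1

With companion matrix B = [[1, −1], [1, 0]], [a_n, a_{n−1}]ᵀ = B·[a_{n−1}, a_{n−2}]ᵀ, so [a_9, a_8]ᵀ = B^8·[a_1, a_0]ᵀ.
B^8 = [[0, −1], [1, −1]], giving [a_9, a_8]ᵀ = [[−1], [0]].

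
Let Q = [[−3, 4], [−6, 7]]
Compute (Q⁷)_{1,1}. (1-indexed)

tr Q = 4 and det Q = 3, so the characteristic polynomial is λ² − (4)λ + (3) with roots 3 and 1.
Eigenvectors give P = [[−2, 1], [−3, 1]] with P⁻¹ = [[1, −1], [3, −2]], and Q = P·diag(3, 1)·P⁻¹.
Then Q⁷ = P·diag(2187, 1)·P⁻¹ = [[−4374, 1], [−6561, 1]] · [[1, −1], [3, −2]] = [[−4371, 4372], [−6558, 6559]].

−4371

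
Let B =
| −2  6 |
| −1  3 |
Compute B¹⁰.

[[−2, 6], [−1, 3]]

B² = B (a projection; rank 1, trace 1), so B¹⁰ = B.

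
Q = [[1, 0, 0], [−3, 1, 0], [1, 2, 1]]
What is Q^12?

[[1, 0, 0], [−36, 1, 0], [−384, 24, 1]]

Q = I + N where N = [[0, 0, 0], [−3, 0, 0], [1, 2, 0]] is strictly lower-triangular, so N^3 = 0.
(I + N)^12 = I + 12·N + 66·N^2 = [[1, 0, 0], [−36, 1, 0], [−384, 24, 1]].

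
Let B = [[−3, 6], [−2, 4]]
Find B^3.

B² = B (a projection; rank 1, trace 1), so B^3 = B.

[[−3, 6], [−2, 4]]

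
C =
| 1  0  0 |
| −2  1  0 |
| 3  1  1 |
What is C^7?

C = I + N where N = [[0, 0, 0], [−2, 0, 0], [3, 1, 0]] is strictly lower-triangular, so N^3 = 0.
(I + N)^7 = I + 7·N + 21·N^2 = [[1, 0, 0], [−14, 1, 0], [−21, 7, 1]].

[[1, 0, 0], [−14, 1, 0], [−21, 7, 1]]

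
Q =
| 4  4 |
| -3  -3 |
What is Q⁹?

[[4, 4], [-3, -3]]

Q² = Q (a projection; rank 1, trace 1), so Q⁹ = Q.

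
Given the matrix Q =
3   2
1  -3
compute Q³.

Q² = [[11, 0], [0, 11]]
Q³ = [[33, 22], [11, -33]]

[[33, 22], [11, -33]]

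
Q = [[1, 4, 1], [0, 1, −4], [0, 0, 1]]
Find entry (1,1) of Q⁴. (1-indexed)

Q = I + N where N = [[0, 4, 1], [0, 0, −4], [0, 0, 0]] is strictly upper-triangular, so N³ = 0.
(I + N)⁴ = I + 4·N + 6·N² = [[1, 16, −92], [0, 1, −16], [0, 0, 1]].

1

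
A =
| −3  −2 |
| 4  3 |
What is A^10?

A² = I (check: tr A = 0 and det A = −1), so A^10 = I since 10 is even.

[[1, 0], [0, 1]]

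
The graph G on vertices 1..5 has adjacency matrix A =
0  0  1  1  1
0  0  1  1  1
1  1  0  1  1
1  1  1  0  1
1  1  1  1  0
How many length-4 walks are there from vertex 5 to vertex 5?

The number of length-4 walks from vertex 5 to vertex 5 is entry (5,5) of A^4, where A is the adjacency matrix.
A^2 = [[3, 3, 2, 2, 2], [3, 3, 2, 2, 2], [2, 2, 4, 3, 3], [2, 2, 3, 4, 3], [2, 2, 3, 3, 4]]
A^3 = [[6, 6, 10, 10, 10], [6, 6, 10, 10, 10], [10, 10, 10, 11, 11], [10, 10, 11, 10, 11], [10, 10, 11, 11, 10]]
A^4 = [[30, 30, 32, 32, 32], [30, 30, 32, 32, 32], [32, 32, 42, 41, 41], [32, 32, 41, 42, 41], [32, 32, 41, 41, 42]]

42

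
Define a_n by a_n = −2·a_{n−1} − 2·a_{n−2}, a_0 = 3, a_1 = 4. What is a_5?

−16

With companion matrix M = [[−2, −2], [1, 0]], [a_n, a_{n−1}]ᵀ = M·[a_{n−1}, a_{n−2}]ᵀ, so [a_5, a_4]ᵀ = M⁴·[a_1, a_0]ᵀ.
M⁴ = [[−4, 0], [0, −4]], giving [a_5, a_4]ᵀ = [[−16], [−12]].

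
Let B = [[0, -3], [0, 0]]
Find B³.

[[0, 0], [0, 0]]

B is strictly triangular, hence nilpotent: B² = 0, so B³ = 0.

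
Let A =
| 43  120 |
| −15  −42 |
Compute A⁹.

tr A = 1 and det A = −6, so the characteristic polynomial is λ² − (1)λ + (−6) with roots 3 and −2.
Eigenvectors give P = [[−3, 8], [1, −3]] with P⁻¹ = [[−3, −8], [−1, −3]], and A = P·diag(3, −2)·P⁻¹.
Then A⁹ = P·diag(19683, −512)·P⁻¹ = [[−59049, −4096], [19683, 1536]] · [[−3, −8], [−1, −3]] = [[181243, 484680], [−60585, −162072]].

[[181243, 484680], [−60585, −162072]]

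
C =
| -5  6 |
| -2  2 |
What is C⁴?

tr C = -3 and det C = 2, so the characteristic polynomial is λ² − (-3)λ + (2) with roots -2 and -1.
Eigenvectors give P = [[-2, -3], [-1, -2]] with P⁻¹ = [[-2, 3], [1, -2]], and C = P·diag(-2, -1)·P⁻¹.
Then C⁴ = P·diag(16, 1)·P⁻¹ = [[-32, -3], [-16, -2]] · [[-2, 3], [1, -2]] = [[61, -90], [30, -44]].

[[61, -90], [30, -44]]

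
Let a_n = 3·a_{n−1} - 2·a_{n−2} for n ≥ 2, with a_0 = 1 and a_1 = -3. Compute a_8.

-1019

With companion matrix A = [[3, -2], [1, 0]], [a_n, a_{n−1}]ᵀ = A·[a_{n−1}, a_{n−2}]ᵀ, so [a_8, a_7]ᵀ = A^7·[a_1, a_0]ᵀ.
A^7 = [[255, -254], [127, -126]], giving [a_8, a_7]ᵀ = [[-1019], [-507]].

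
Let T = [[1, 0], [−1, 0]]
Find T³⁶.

T² = T (a projection; rank 1, trace 1), so T³⁶ = T.

[[1, 0], [−1, 0]]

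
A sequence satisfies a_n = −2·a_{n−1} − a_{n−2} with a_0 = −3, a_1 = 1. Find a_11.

−19

With companion matrix Q = [[−2, −1], [1, 0]], [a_n, a_{n−1}]ᵀ = Q·[a_{n−1}, a_{n−2}]ᵀ, so [a_11, a_10]ᵀ = Q¹⁰·[a_1, a_0]ᵀ.
Q¹⁰ = [[11, 10], [−10, −9]], giving [a_11, a_10]ᵀ = [[−19], [17]].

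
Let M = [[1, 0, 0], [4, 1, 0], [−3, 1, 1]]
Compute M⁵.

[[1, 0, 0], [20, 1, 0], [25, 5, 1]]

M = I + N where N = [[0, 0, 0], [4, 0, 0], [−3, 1, 0]] is strictly lower-triangular, so N³ = 0.
(I + N)⁵ = I + 5·N + 10·N² = [[1, 0, 0], [20, 1, 0], [25, 5, 1]].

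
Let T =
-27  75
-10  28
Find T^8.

tr T = 1 and det T = -6, so the characteristic polynomial is λ² − (1)λ + (-6) with roots 3 and -2.
Eigenvectors give P = [[-5, 3], [-2, 1]] with P⁻¹ = [[1, -3], [2, -5]], and T = P·diag(3, -2)·P⁻¹.
Then T^8 = P·diag(6561, 256)·P⁻¹ = [[-32805, 768], [-13122, 256]] · [[1, -3], [2, -5]] = [[-31269, 94575], [-12610, 38086]].

[[-31269, 94575], [-12610, 38086]]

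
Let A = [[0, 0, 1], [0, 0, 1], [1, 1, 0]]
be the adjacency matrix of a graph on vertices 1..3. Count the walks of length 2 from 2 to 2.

1

The number of length-2 walks from vertex 2 to vertex 2 is entry (2,2) of A², where A is the adjacency matrix.
A² = [[1, 1, 0], [1, 1, 0], [0, 0, 2]]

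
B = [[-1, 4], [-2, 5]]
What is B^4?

tr B = 4 and det B = 3, so the characteristic polynomial is λ² − (4)λ + (3) with roots 1 and 3.
Eigenvectors give P = [[2, -1], [1, -1]] with P⁻¹ = [[1, -1], [1, -2]], and B = P·diag(1, 3)·P⁻¹.
Then B^4 = P·diag(1, 81)·P⁻¹ = [[2, -81], [1, -81]] · [[1, -1], [1, -2]] = [[-79, 160], [-80, 161]].

[[-79, 160], [-80, 161]]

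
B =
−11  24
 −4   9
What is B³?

[[−83, 168], [−28, 57]]

tr B = −2 and det B = −3, so the characteristic polynomial is λ² − (−2)λ + (−3) with roots 1 and −3.
Eigenvectors give P = [[2, −3], [1, −1]] with P⁻¹ = [[−1, 3], [−1, 2]], and B = P·diag(1, −3)·P⁻¹.
Then B³ = P·diag(1, −27)·P⁻¹ = [[2, 81], [1, 27]] · [[−1, 3], [−1, 2]] = [[−83, 168], [−28, 57]].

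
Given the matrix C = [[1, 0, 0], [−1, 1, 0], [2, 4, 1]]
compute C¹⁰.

C = I + N where N = [[0, 0, 0], [−1, 0, 0], [2, 4, 0]] is strictly lower-triangular, so N³ = 0.
(I + N)¹⁰ = I + 10·N + 45·N² = [[1, 0, 0], [−10, 1, 0], [−160, 40, 1]].

[[1, 0, 0], [−10, 1, 0], [−160, 40, 1]]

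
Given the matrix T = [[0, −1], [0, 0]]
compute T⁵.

T is strictly triangular, hence nilpotent: T² = 0, so T⁵ = 0.

[[0, 0], [0, 0]]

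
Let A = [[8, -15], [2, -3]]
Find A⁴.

[[406, -975], [130, -309]]

tr A = 5 and det A = 6, so the characteristic polynomial is λ² − (5)λ + (6) with roots 2 and 3.
Eigenvectors give P = [[-5, 3], [-2, 1]] with P⁻¹ = [[1, -3], [2, -5]], and A = P·diag(2, 3)·P⁻¹.
Then A⁴ = P·diag(16, 81)·P⁻¹ = [[-80, 243], [-32, 81]] · [[1, -3], [2, -5]] = [[406, -975], [130, -309]].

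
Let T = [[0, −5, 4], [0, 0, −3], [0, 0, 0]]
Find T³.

[[0, 0, 0], [0, 0, 0], [0, 0, 0]]

T is strictly triangular, hence nilpotent: T³ = 0, so T³ = 0.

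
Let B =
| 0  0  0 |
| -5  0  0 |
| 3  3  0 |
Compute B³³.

[[0, 0, 0], [0, 0, 0], [0, 0, 0]]

B is strictly triangular, hence nilpotent: B³ = 0, so B³³ = 0.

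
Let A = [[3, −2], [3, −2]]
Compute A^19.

[[3, −2], [3, −2]]

A² = A (a projection; rank 1, trace 1), so A^19 = A.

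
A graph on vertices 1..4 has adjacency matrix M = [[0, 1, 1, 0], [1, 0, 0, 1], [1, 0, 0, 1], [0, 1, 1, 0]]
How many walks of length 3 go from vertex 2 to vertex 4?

The number of length-3 walks from vertex 2 to vertex 4 is entry (2,4) of M³, where M is the adjacency matrix.
M² = [[2, 0, 0, 2], [0, 2, 2, 0], [0, 2, 2, 0], [2, 0, 0, 2]]
M³ = [[0, 4, 4, 0], [4, 0, 0, 4], [4, 0, 0, 4], [0, 4, 4, 0]]

4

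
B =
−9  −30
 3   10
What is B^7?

B² = B (a projection; rank 1, trace 1), so B^7 = B.

[[−9, −30], [3, 10]]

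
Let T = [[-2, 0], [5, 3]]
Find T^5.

tr T = 1 and det T = -6, so the characteristic polynomial is λ² − (1)λ + (-6) with roots 3 and -2.
Eigenvectors give P = [[0, 1], [-1, -1]] with P⁻¹ = [[-1, -1], [1, 0]], and T = P·diag(3, -2)·P⁻¹.
Then T^5 = P·diag(243, -32)·P⁻¹ = [[0, -32], [-243, 32]] · [[-1, -1], [1, 0]] = [[-32, 0], [275, 243]].

[[-32, 0], [275, 243]]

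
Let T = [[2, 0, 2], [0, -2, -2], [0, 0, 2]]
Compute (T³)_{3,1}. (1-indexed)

0

T² = [[4, 0, 8], [0, 4, 0], [0, 0, 4]]
T³ = [[8, 0, 24], [0, -8, -8], [0, 0, 8]]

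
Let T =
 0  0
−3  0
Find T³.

T is strictly triangular, hence nilpotent: T² = 0, so T³ = 0.

[[0, 0], [0, 0]]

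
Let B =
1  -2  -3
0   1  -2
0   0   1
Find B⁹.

B = I + N where N = [[0, -2, -3], [0, 0, -2], [0, 0, 0]] is strictly upper-triangular, so N³ = 0.
(I + N)⁹ = I + 9·N + 36·N² = [[1, -18, 117], [0, 1, -18], [0, 0, 1]].

[[1, -18, 117], [0, 1, -18], [0, 0, 1]]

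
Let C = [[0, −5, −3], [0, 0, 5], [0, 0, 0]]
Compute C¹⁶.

C is strictly triangular, hence nilpotent: C³ = 0, so C¹⁶ = 0.

[[0, 0, 0], [0, 0, 0], [0, 0, 0]]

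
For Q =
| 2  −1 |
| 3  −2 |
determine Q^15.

Q² = I (check: tr Q = 0 and det Q = −1), so Q^15 = Q since 15 is odd.

[[2, −1], [3, −2]]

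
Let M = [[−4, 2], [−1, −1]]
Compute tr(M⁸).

6817

tr M = −5 and det M = 6, so the characteristic polynomial is λ² − (−5)λ + (6) with roots −3 and −2.
Eigenvectors give P = [[2, −1], [1, −1]] with P⁻¹ = [[1, −1], [1, −2]], and M = P·diag(−3, −2)·P⁻¹.
Then M⁸ = P·diag(6561, 256)·P⁻¹ = [[13122, −256], [6561, −256]] · [[1, −1], [1, −2]] = [[12866, −12610], [6305, −6049]].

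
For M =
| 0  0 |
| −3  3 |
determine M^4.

M^2 = [[0, 0], [−9, 9]]
M^3 = [[0, 0], [−27, 27]]
M^4 = [[0, 0], [−81, 81]]

[[0, 0], [−81, 81]]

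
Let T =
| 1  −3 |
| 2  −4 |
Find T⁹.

[[1021, −1533], [1022, −1534]]

tr T = −3 and det T = 2, so the characteristic polynomial is λ² − (−3)λ + (2) with roots −1 and −2.
Eigenvectors give P = [[3, 1], [2, 1]] with P⁻¹ = [[1, −1], [−2, 3]], and T = P·diag(−1, −2)·P⁻¹.
Then T⁹ = P·diag(−1, −512)·P⁻¹ = [[−3, −512], [−2, −512]] · [[1, −1], [−2, 3]] = [[1021, −1533], [1022, −1534]].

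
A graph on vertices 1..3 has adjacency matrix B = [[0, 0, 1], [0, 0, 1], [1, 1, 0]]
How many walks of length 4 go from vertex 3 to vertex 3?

4

The number of length-4 walks from vertex 3 to vertex 3 is entry (3,3) of B^4, where B is the adjacency matrix.
B^2 = [[1, 1, 0], [1, 1, 0], [0, 0, 2]]
B^3 = [[0, 0, 2], [0, 0, 2], [2, 2, 0]]
B^4 = [[2, 2, 0], [2, 2, 0], [0, 0, 4]]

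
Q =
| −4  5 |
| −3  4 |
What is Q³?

Q² = I (check: tr Q = 0 and det Q = −1), so Q³ = Q since 3 is odd.

[[−4, 5], [−3, 4]]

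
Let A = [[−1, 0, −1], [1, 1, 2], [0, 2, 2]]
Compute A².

[[1, −2, −1], [0, 5, 5], [2, 6, 8]]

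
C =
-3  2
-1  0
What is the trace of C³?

tr C = -3 and det C = 2, so the characteristic polynomial is λ² − (-3)λ + (2) with roots -2 and -1.
Eigenvectors give P = [[2, -1], [1, -1]] with P⁻¹ = [[1, -1], [1, -2]], and C = P·diag(-2, -1)·P⁻¹.
Then C³ = P·diag(-8, -1)·P⁻¹ = [[-16, 1], [-8, 1]] · [[1, -1], [1, -2]] = [[-15, 14], [-7, 6]].

-9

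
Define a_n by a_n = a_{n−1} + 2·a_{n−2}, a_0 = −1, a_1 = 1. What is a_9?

With companion matrix C = [[1, 2], [1, 0]], [a_n, a_{n−1}]ᵀ = C·[a_{n−1}, a_{n−2}]ᵀ, so [a_9, a_8]ᵀ = C^8·[a_1, a_0]ᵀ.
C^8 = [[171, 170], [85, 86]], giving [a_9, a_8]ᵀ = [[1], [−1]].

1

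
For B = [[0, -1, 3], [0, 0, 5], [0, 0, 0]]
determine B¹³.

[[0, 0, 0], [0, 0, 0], [0, 0, 0]]

B is strictly triangular, hence nilpotent: B³ = 0, so B¹³ = 0.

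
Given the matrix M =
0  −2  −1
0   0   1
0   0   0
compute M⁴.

[[0, 0, 0], [0, 0, 0], [0, 0, 0]]

M is strictly triangular, hence nilpotent: M³ = 0, so M⁴ = 0.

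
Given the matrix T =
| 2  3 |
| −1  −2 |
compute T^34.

T² = I (check: tr T = 0 and det T = −1), so T^34 = I since 34 is even.

[[1, 0], [0, 1]]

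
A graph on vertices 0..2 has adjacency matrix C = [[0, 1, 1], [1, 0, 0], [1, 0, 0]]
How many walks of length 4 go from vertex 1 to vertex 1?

2

The number of length-4 walks from vertex 1 to vertex 1 is entry (1,1) of C^4, where C is the adjacency matrix.
C^2 = [[2, 0, 0], [0, 1, 1], [0, 1, 1]]
C^3 = [[0, 2, 2], [2, 0, 0], [2, 0, 0]]
C^4 = [[4, 0, 0], [0, 2, 2], [0, 2, 2]]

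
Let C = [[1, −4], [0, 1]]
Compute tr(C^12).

C = I + N where N = [[0, −4], [0, 0]] is strictly upper-triangular, so N^2 = 0.
(I + N)^12 = I + 12·N = [[1, −48], [0, 1]].

2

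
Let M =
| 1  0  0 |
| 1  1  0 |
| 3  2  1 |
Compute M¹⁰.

M = I + N where N = [[0, 0, 0], [1, 0, 0], [3, 2, 0]] is strictly lower-triangular, so N³ = 0.
(I + N)¹⁰ = I + 10·N + 45·N² = [[1, 0, 0], [10, 1, 0], [120, 20, 1]].

[[1, 0, 0], [10, 1, 0], [120, 20, 1]]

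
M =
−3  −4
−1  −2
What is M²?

[[13, 20], [5, 8]]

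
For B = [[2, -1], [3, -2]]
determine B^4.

[[1, 0], [0, 1]]

B² = I (check: tr B = 0 and det B = -1), so B^4 = I since 4 is even.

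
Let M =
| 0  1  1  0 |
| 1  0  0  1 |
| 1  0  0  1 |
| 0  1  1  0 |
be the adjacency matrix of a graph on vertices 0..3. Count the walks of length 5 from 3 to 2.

16

The number of length-5 walks from vertex 3 to vertex 2 is entry (3,2) of M⁵, where M is the adjacency matrix.
M² = [[2, 0, 0, 2], [0, 2, 2, 0], [0, 2, 2, 0], [2, 0, 0, 2]]
M³ = [[0, 4, 4, 0], [4, 0, 0, 4], [4, 0, 0, 4], [0, 4, 4, 0]]
M⁴ = [[8, 0, 0, 8], [0, 8, 8, 0], [0, 8, 8, 0], [8, 0, 0, 8]]
M⁵ = [[0, 16, 16, 0], [16, 0, 0, 16], [16, 0, 0, 16], [0, 16, 16, 0]]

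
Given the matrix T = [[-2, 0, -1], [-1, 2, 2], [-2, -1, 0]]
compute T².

[[6, 1, 2], [-4, 2, 5], [5, -2, 0]]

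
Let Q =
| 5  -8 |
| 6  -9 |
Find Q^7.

tr Q = -4 and det Q = 3, so the characteristic polynomial is λ² − (-4)λ + (3) with roots -3 and -1.
Eigenvectors give P = [[1, 4], [1, 3]] with P⁻¹ = [[-3, 4], [1, -1]], and Q = P·diag(-3, -1)·P⁻¹.
Then Q^7 = P·diag(-2187, -1)·P⁻¹ = [[-2187, -4], [-2187, -3]] · [[-3, 4], [1, -1]] = [[6557, -8744], [6558, -8745]].

[[6557, -8744], [6558, -8745]]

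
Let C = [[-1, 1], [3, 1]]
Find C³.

C² = [[4, 0], [0, 4]]
C³ = [[-4, 4], [12, 4]]

[[-4, 4], [12, 4]]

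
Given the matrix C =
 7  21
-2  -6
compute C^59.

C² = C (a projection; rank 1, trace 1), so C^59 = C.

[[7, 21], [-2, -6]]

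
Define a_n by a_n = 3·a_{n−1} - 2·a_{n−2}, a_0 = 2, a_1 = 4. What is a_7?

256

With companion matrix Q = [[3, -2], [1, 0]], [a_n, a_{n−1}]ᵀ = Q·[a_{n−1}, a_{n−2}]ᵀ, so [a_7, a_6]ᵀ = Q^6·[a_1, a_0]ᵀ.
Q^6 = [[127, -126], [63, -62]], giving [a_7, a_6]ᵀ = [[256], [128]].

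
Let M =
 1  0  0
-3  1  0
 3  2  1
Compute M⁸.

[[1, 0, 0], [-24, 1, 0], [-144, 16, 1]]

M = I + N where N = [[0, 0, 0], [-3, 0, 0], [3, 2, 0]] is strictly lower-triangular, so N³ = 0.
(I + N)⁸ = I + 8·N + 28·N² = [[1, 0, 0], [-24, 1, 0], [-144, 16, 1]].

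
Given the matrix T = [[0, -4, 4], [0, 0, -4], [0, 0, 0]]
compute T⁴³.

[[0, 0, 0], [0, 0, 0], [0, 0, 0]]

T is strictly triangular, hence nilpotent: T³ = 0, so T⁴³ = 0.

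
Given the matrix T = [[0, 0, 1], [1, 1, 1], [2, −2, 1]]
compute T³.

T² = [[2, −2, 1], [3, −1, 3], [0, −4, 1]]
T³ = [[0, −4, 1], [5, −7, 5], [−2, −6, −3]]

[[0, −4, 1], [5, −7, 5], [−2, −6, −3]]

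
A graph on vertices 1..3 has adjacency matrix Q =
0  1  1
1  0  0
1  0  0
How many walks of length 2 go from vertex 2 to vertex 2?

The number of length-2 walks from vertex 2 to vertex 2 is entry (2,2) of Q², where Q is the adjacency matrix.
Q² = [[2, 0, 0], [0, 1, 1], [0, 1, 1]]

1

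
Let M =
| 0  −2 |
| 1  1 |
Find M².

[[−2, −2], [1, −1]]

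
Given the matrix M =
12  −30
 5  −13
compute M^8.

tr M = −1 and det M = −6, so the characteristic polynomial is λ² − (−1)λ + (−6) with roots 2 and −3.
Eigenvectors give P = [[3, −2], [1, −1]] with P⁻¹ = [[1, −2], [1, −3]], and M = P·diag(2, −3)·P⁻¹.
Then M^8 = P·diag(256, 6561)·P⁻¹ = [[768, −13122], [256, −6561]] · [[1, −2], [1, −3]] = [[−12354, 37830], [−6305, 19171]].

[[−12354, 37830], [−6305, 19171]]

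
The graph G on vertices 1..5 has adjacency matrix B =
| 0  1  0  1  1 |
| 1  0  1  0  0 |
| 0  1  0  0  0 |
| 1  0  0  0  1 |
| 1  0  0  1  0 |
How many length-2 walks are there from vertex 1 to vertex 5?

The number of length-2 walks from vertex 1 to vertex 5 is entry (1,5) of B^2, where B is the adjacency matrix.
B^2 = [[3, 0, 1, 1, 1], [0, 2, 0, 1, 1], [1, 0, 1, 0, 0], [1, 1, 0, 2, 1], [1, 1, 0, 1, 2]]

1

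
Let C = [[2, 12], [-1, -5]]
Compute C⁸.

tr C = -3 and det C = 2, so the characteristic polynomial is λ² − (-3)λ + (2) with roots -1 and -2.
Eigenvectors give P = [[4, -3], [-1, 1]] with P⁻¹ = [[1, 3], [1, 4]], and C = P·diag(-1, -2)·P⁻¹.
Then C⁸ = P·diag(1, 256)·P⁻¹ = [[4, -768], [-1, 256]] · [[1, 3], [1, 4]] = [[-764, -3060], [255, 1021]].

[[-764, -3060], [255, 1021]]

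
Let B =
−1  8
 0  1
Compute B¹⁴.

B² = I (check: tr B = 0 and det B = −1), so B¹⁴ = I since 14 is even.

[[1, 0], [0, 1]]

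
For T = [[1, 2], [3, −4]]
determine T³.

T² = [[7, −6], [−9, 22]]
T³ = [[−11, 38], [57, −106]]

[[−11, 38], [57, −106]]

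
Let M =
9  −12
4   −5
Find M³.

tr M = 4 and det M = 3, so the characteristic polynomial is λ² − (4)λ + (3) with roots 1 and 3.
Eigenvectors give P = [[−3, −2], [−2, −1]] with P⁻¹ = [[1, −2], [−2, 3]], and M = P·diag(1, 3)·P⁻¹.
Then M³ = P·diag(1, 27)·P⁻¹ = [[−3, −54], [−2, −27]] · [[1, −2], [−2, 3]] = [[105, −156], [52, −77]].

[[105, −156], [52, −77]]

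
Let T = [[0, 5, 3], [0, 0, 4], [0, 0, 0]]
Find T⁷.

[[0, 0, 0], [0, 0, 0], [0, 0, 0]]

T is strictly triangular, hence nilpotent: T³ = 0, so T⁷ = 0.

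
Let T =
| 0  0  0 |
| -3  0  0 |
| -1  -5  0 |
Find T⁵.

[[0, 0, 0], [0, 0, 0], [0, 0, 0]]

T is strictly triangular, hence nilpotent: T³ = 0, so T⁵ = 0.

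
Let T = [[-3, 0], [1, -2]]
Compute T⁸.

tr T = -5 and det T = 6, so the characteristic polynomial is λ² − (-5)λ + (6) with roots -2 and -3.
Eigenvectors give P = [[0, -1], [1, 1]] with P⁻¹ = [[1, 1], [-1, 0]], and T = P·diag(-2, -3)·P⁻¹.
Then T⁸ = P·diag(256, 6561)·P⁻¹ = [[0, -6561], [256, 6561]] · [[1, 1], [-1, 0]] = [[6561, 0], [-6305, 256]].

[[6561, 0], [-6305, 256]]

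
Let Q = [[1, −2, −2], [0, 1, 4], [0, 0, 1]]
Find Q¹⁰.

Q = I + N where N = [[0, −2, −2], [0, 0, 4], [0, 0, 0]] is strictly upper-triangular, so N³ = 0.
(I + N)¹⁰ = I + 10·N + 45·N² = [[1, −20, −380], [0, 1, 40], [0, 0, 1]].

[[1, −20, −380], [0, 1, 40], [0, 0, 1]]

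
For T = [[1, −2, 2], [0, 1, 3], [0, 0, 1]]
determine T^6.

[[1, −12, −78], [0, 1, 18], [0, 0, 1]]

T = I + N where N = [[0, −2, 2], [0, 0, 3], [0, 0, 0]] is strictly upper-triangular, so N^3 = 0.
(I + N)^6 = I + 6·N + 15·N^2 = [[1, −12, −78], [0, 1, 18], [0, 0, 1]].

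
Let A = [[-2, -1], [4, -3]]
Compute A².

[[0, 5], [-20, 5]]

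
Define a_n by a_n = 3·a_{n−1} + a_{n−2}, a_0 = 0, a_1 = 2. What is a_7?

2378

With companion matrix C = [[3, 1], [1, 0]], [a_n, a_{n−1}]ᵀ = C·[a_{n−1}, a_{n−2}]ᵀ, so [a_7, a_6]ᵀ = C⁶·[a_1, a_0]ᵀ.
C⁶ = [[1189, 360], [360, 109]], giving [a_7, a_6]ᵀ = [[2378], [720]].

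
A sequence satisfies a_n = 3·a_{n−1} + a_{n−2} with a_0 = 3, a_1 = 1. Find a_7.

With companion matrix C = [[3, 1], [1, 0]], [a_n, a_{n−1}]ᵀ = C·[a_{n−1}, a_{n−2}]ᵀ, so [a_7, a_6]ᵀ = C^6·[a_1, a_0]ᵀ.
C^6 = [[1189, 360], [360, 109]], giving [a_7, a_6]ᵀ = [[2269], [687]].

2269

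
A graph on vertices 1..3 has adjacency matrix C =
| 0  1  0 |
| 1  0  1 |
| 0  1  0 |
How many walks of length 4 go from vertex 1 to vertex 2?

The number of length-4 walks from vertex 1 to vertex 2 is entry (1,2) of C⁴, where C is the adjacency matrix.
C² = [[1, 0, 1], [0, 2, 0], [1, 0, 1]]
C³ = [[0, 2, 0], [2, 0, 2], [0, 2, 0]]
C⁴ = [[2, 0, 2], [0, 4, 0], [2, 0, 2]]

0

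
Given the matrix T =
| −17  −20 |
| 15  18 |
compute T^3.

[[−113, −140], [105, 132]]

tr T = 1 and det T = −6, so the characteristic polynomial is λ² − (1)λ + (−6) with roots 3 and −2.
Eigenvectors give P = [[1, −4], [−1, 3]] with P⁻¹ = [[−3, −4], [−1, −1]], and T = P·diag(3, −2)·P⁻¹.
Then T^3 = P·diag(27, −8)·P⁻¹ = [[27, 32], [−27, −24]] · [[−3, −4], [−1, −1]] = [[−113, −140], [105, 132]].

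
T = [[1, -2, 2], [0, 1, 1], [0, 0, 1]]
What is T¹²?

[[1, -24, -108], [0, 1, 12], [0, 0, 1]]

T = I + N where N = [[0, -2, 2], [0, 0, 1], [0, 0, 0]] is strictly upper-triangular, so N³ = 0.
(I + N)¹² = I + 12·N + 66·N² = [[1, -24, -108], [0, 1, 12], [0, 0, 1]].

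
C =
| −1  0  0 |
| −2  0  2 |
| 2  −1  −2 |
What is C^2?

[[1, 0, 0], [6, −2, −4], [−4, 2, 2]]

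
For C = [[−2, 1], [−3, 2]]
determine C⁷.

[[−2, 1], [−3, 2]]

C² = I (check: tr C = 0 and det C = −1), so C⁷ = C since 7 is odd.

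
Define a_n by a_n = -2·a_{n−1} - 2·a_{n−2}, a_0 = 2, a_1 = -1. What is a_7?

-24

With companion matrix M = [[-2, -2], [1, 0]], [a_n, a_{n−1}]ᵀ = M·[a_{n−1}, a_{n−2}]ᵀ, so [a_7, a_6]ᵀ = M⁶·[a_1, a_0]ᵀ.
M⁶ = [[-8, -16], [8, 8]], giving [a_7, a_6]ᵀ = [[-24], [8]].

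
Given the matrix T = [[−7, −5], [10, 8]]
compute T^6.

tr T = 1 and det T = −6, so the characteristic polynomial is λ² − (1)λ + (−6) with roots 3 and −2.
Eigenvectors give P = [[−1, −1], [2, 1]] with P⁻¹ = [[1, 1], [−2, −1]], and T = P·diag(3, −2)·P⁻¹.
Then T^6 = P·diag(729, 64)·P⁻¹ = [[−729, −64], [1458, 64]] · [[1, 1], [−2, −1]] = [[−601, −665], [1330, 1394]].

[[−601, −665], [1330, 1394]]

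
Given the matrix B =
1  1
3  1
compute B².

[[4, 2], [6, 4]]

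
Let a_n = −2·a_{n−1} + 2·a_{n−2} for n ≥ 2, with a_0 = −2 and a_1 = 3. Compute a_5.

With companion matrix A = [[−2, 2], [1, 0]], [a_n, a_{n−1}]ᵀ = A·[a_{n−1}, a_{n−2}]ᵀ, so [a_5, a_4]ᵀ = A⁴·[a_1, a_0]ᵀ.
A⁴ = [[44, −32], [−16, 12]], giving [a_5, a_4]ᵀ = [[196], [−72]].

196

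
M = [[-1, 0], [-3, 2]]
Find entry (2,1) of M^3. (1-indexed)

tr M = 1 and det M = -2, so the characteristic polynomial is λ² − (1)λ + (-2) with roots 2 and -1.
Eigenvectors give P = [[0, 1], [-1, 1]] with P⁻¹ = [[1, -1], [1, 0]], and M = P·diag(2, -1)·P⁻¹.
Then M^3 = P·diag(8, -1)·P⁻¹ = [[0, -1], [-8, -1]] · [[1, -1], [1, 0]] = [[-1, 0], [-9, 8]].

-9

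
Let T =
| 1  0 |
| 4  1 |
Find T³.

[[1, 0], [12, 1]]

T = I + N where N = [[0, 0], [4, 0]] is strictly lower-triangular, so N² = 0.
(I + N)³ = I + 3·N = [[1, 0], [12, 1]].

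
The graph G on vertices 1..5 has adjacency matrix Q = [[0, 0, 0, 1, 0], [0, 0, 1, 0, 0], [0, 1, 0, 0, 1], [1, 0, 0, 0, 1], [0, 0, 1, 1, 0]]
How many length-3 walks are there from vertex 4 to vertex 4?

0

The number of length-3 walks from vertex 4 to vertex 4 is entry (4,4) of Q³, where Q is the adjacency matrix.
Q² = [[1, 0, 0, 0, 1], [0, 1, 0, 0, 1], [0, 0, 2, 1, 0], [0, 0, 1, 2, 0], [1, 1, 0, 0, 2]]
Q³ = [[0, 0, 1, 2, 0], [0, 0, 2, 1, 0], [1, 2, 0, 0, 3], [2, 1, 0, 0, 3], [0, 0, 3, 3, 0]]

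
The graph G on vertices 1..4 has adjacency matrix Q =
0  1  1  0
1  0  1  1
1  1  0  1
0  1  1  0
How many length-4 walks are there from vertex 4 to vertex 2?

9

The number of length-4 walks from vertex 4 to vertex 2 is entry (4,2) of Q⁴, where Q is the adjacency matrix.
Q² = [[2, 1, 1, 2], [1, 3, 2, 1], [1, 2, 3, 1], [2, 1, 1, 2]]
Q³ = [[2, 5, 5, 2], [5, 4, 5, 5], [5, 5, 4, 5], [2, 5, 5, 2]]
Q⁴ = [[10, 9, 9, 10], [9, 15, 14, 9], [9, 14, 15, 9], [10, 9, 9, 10]]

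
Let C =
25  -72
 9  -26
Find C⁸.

[[-2039, 6120], [-765, 2296]]

tr C = -1 and det C = -2, so the characteristic polynomial is λ² − (-1)λ + (-2) with roots -2 and 1.
Eigenvectors give P = [[8, 3], [3, 1]] with P⁻¹ = [[-1, 3], [3, -8]], and C = P·diag(-2, 1)·P⁻¹.
Then C⁸ = P·diag(256, 1)·P⁻¹ = [[2048, 3], [768, 1]] · [[-1, 3], [3, -8]] = [[-2039, 6120], [-765, 2296]].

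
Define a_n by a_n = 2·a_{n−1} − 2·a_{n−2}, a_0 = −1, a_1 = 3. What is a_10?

With companion matrix A = [[2, −2], [1, 0]], [a_n, a_{n−1}]ᵀ = A·[a_{n−1}, a_{n−2}]ᵀ, so [a_10, a_9]ᵀ = A^9·[a_1, a_0]ᵀ.
A^9 = [[32, −32], [16, 0]], giving [a_10, a_9]ᵀ = [[128], [48]].

128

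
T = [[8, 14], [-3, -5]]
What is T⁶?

[[442, 882], [-189, -377]]

tr T = 3 and det T = 2, so the characteristic polynomial is λ² − (3)λ + (2) with roots 2 and 1.
Eigenvectors give P = [[7, 2], [-3, -1]] with P⁻¹ = [[1, 2], [-3, -7]], and T = P·diag(2, 1)·P⁻¹.
Then T⁶ = P·diag(64, 1)·P⁻¹ = [[448, 2], [-192, -1]] · [[1, 2], [-3, -7]] = [[442, 882], [-189, -377]].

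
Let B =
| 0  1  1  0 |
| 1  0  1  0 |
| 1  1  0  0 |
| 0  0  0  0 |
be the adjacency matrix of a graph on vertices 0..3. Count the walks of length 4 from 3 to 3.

The number of length-4 walks from vertex 3 to vertex 3 is entry (3,3) of B⁴, where B is the adjacency matrix.
B² = [[2, 1, 1, 0], [1, 2, 1, 0], [1, 1, 2, 0], [0, 0, 0, 0]]
B³ = [[2, 3, 3, 0], [3, 2, 3, 0], [3, 3, 2, 0], [0, 0, 0, 0]]
B⁴ = [[6, 5, 5, 0], [5, 6, 5, 0], [5, 5, 6, 0], [0, 0, 0, 0]]

0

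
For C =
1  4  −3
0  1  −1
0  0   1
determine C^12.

C = I + N where N = [[0, 4, −3], [0, 0, −1], [0, 0, 0]] is strictly upper-triangular, so N^3 = 0.
(I + N)^12 = I + 12·N + 66·N^2 = [[1, 48, −300], [0, 1, −12], [0, 0, 1]].

[[1, 48, −300], [0, 1, −12], [0, 0, 1]]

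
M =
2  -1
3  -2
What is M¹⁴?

[[1, 0], [0, 1]]

M² = I (check: tr M = 0 and det M = -1), so M¹⁴ = I since 14 is even.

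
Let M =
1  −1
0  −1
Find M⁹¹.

[[1, −1], [0, −1]]

M² = I (check: tr M = 0 and det M = −1), so M⁹¹ = M since 91 is odd.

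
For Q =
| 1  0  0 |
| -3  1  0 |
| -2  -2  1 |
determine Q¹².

[[1, 0, 0], [-36, 1, 0], [372, -24, 1]]

Q = I + N where N = [[0, 0, 0], [-3, 0, 0], [-2, -2, 0]] is strictly lower-triangular, so N³ = 0.
(I + N)¹² = I + 12·N + 66·N² = [[1, 0, 0], [-36, 1, 0], [372, -24, 1]].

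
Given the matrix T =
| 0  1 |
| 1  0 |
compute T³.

T² = I (check: tr T = 0 and det T = −1), so T³ = T since 3 is odd.

[[0, 1], [1, 0]]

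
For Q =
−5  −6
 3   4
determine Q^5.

tr Q = −1 and det Q = −2, so the characteristic polynomial is λ² − (−1)λ + (−2) with roots −2 and 1.
Eigenvectors give P = [[−2, −1], [1, 1]] with P⁻¹ = [[−1, −1], [1, 2]], and Q = P·diag(−2, 1)·P⁻¹.
Then Q^5 = P·diag(−32, 1)·P⁻¹ = [[64, −1], [−32, 1]] · [[−1, −1], [1, 2]] = [[−65, −66], [33, 34]].

[[−65, −66], [33, 34]]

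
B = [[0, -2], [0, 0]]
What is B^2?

[[0, 0], [0, 0]]

B is strictly triangular, hence nilpotent: B^2 = 0, so B^2 = 0.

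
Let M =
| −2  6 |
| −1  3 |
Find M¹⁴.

M² = M (a projection; rank 1, trace 1), so M¹⁴ = M.

[[−2, 6], [−1, 3]]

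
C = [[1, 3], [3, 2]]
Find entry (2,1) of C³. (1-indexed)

C² = [[10, 9], [9, 13]]
C³ = [[37, 48], [48, 53]]

48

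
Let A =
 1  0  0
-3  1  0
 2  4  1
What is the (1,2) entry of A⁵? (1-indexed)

0

A = I + N where N = [[0, 0, 0], [-3, 0, 0], [2, 4, 0]] is strictly lower-triangular, so N³ = 0.
(I + N)⁵ = I + 5·N + 10·N² = [[1, 0, 0], [-15, 1, 0], [-110, 20, 1]].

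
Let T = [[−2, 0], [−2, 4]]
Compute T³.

[[−8, 0], [−24, 64]]

T² = [[4, 0], [−4, 16]]
T³ = [[−8, 0], [−24, 64]]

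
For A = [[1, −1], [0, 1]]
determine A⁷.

[[1, −7], [0, 1]]

A = I + N where N = [[0, −1], [0, 0]] is strictly upper-triangular, so N² = 0.
(I + N)⁷ = I + 7·N = [[1, −7], [0, 1]].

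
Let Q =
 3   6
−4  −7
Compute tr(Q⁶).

tr Q = −4 and det Q = 3, so the characteristic polynomial is λ² − (−4)λ + (3) with roots −3 and −1.
Eigenvectors give P = [[−1, 3], [1, −2]] with P⁻¹ = [[2, 3], [1, 1]], and Q = P·diag(−3, −1)·P⁻¹.
Then Q⁶ = P·diag(729, 1)·P⁻¹ = [[−729, 3], [729, −2]] · [[2, 3], [1, 1]] = [[−1455, −2184], [1456, 2185]].

730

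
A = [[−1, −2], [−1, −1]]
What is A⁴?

A² = [[3, 4], [2, 3]]
A³ = [[−7, −10], [−5, −7]]
A⁴ = [[17, 24], [12, 17]]

[[17, 24], [12, 17]]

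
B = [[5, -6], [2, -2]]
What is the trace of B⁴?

17

tr B = 3 and det B = 2, so the characteristic polynomial is λ² − (3)λ + (2) with roots 1 and 2.
Eigenvectors give P = [[3, 2], [2, 1]] with P⁻¹ = [[-1, 2], [2, -3]], and B = P·diag(1, 2)·P⁻¹.
Then B⁴ = P·diag(1, 16)·P⁻¹ = [[3, 32], [2, 16]] · [[-1, 2], [2, -3]] = [[61, -90], [30, -44]].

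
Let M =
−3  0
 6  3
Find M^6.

tr M = 0 and det M = −9, so the characteristic polynomial is λ² − (0)λ + (−9) with roots 3 and −3.
Eigenvectors give P = [[0, −1], [1, 1]] with P⁻¹ = [[1, 1], [−1, 0]], and M = P·diag(3, −3)·P⁻¹.
Then M^6 = P·diag(729, 729)·P⁻¹ = [[0, −729], [729, 729]] · [[1, 1], [−1, 0]] = [[729, 0], [0, 729]].

[[729, 0], [0, 729]]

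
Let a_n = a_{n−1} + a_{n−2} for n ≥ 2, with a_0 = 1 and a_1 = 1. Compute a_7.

21

With companion matrix C = [[1, 1], [1, 0]], [a_n, a_{n−1}]ᵀ = C·[a_{n−1}, a_{n−2}]ᵀ, so [a_7, a_6]ᵀ = C⁶·[a_1, a_0]ᵀ.
C⁶ = [[13, 8], [8, 5]], giving [a_7, a_6]ᵀ = [[21], [13]].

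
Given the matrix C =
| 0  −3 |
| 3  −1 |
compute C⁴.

C² = [[−9, 3], [−3, −8]]
C³ = [[9, 24], [−24, 17]]
C⁴ = [[72, −51], [51, 55]]

[[72, −51], [51, 55]]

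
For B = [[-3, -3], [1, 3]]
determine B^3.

B^2 = [[6, 0], [0, 6]]
B^3 = [[-18, -18], [6, 18]]

[[-18, -18], [6, 18]]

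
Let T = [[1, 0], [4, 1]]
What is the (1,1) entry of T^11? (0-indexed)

1

T = I + N where N = [[0, 0], [4, 0]] is strictly lower-triangular, so N^2 = 0.
(I + N)^11 = I + 11·N = [[1, 0], [44, 1]].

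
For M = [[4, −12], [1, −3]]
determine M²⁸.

M² = M (a projection; rank 1, trace 1), so M²⁸ = M.

[[4, −12], [1, −3]]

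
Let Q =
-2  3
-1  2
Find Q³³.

[[-2, 3], [-1, 2]]

Q² = I (check: tr Q = 0 and det Q = -1), so Q³³ = Q since 33 is odd.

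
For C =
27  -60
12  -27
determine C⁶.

tr C = 0 and det C = -9, so the characteristic polynomial is λ² − (0)λ + (-9) with roots 3 and -3.
Eigenvectors give P = [[-5, 2], [-2, 1]] with P⁻¹ = [[-1, 2], [-2, 5]], and C = P·diag(3, -3)·P⁻¹.
Then C⁶ = P·diag(729, 729)·P⁻¹ = [[-3645, 1458], [-1458, 729]] · [[-1, 2], [-2, 5]] = [[729, 0], [0, 729]].

[[729, 0], [0, 729]]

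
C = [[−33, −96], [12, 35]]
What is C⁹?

tr C = 2 and det C = −3, so the characteristic polynomial is λ² − (2)λ + (−3) with roots 3 and −1.
Eigenvectors give P = [[8, −3], [−3, 1]] with P⁻¹ = [[−1, −3], [−3, −8]], and C = P·diag(3, −1)·P⁻¹.
Then C⁹ = P·diag(19683, −1)·P⁻¹ = [[157464, 3], [−59049, −1]] · [[−1, −3], [−3, −8]] = [[−157473, −472416], [59052, 177155]].

[[−157473, −472416], [59052, 177155]]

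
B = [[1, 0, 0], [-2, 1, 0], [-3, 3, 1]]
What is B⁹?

[[1, 0, 0], [-18, 1, 0], [-243, 27, 1]]

B = I + N where N = [[0, 0, 0], [-2, 0, 0], [-3, 3, 0]] is strictly lower-triangular, so N³ = 0.
(I + N)⁹ = I + 9·N + 36·N² = [[1, 0, 0], [-18, 1, 0], [-243, 27, 1]].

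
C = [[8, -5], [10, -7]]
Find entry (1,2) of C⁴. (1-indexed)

-65

tr C = 1 and det C = -6, so the characteristic polynomial is λ² − (1)λ + (-6) with roots 3 and -2.
Eigenvectors give P = [[1, -1], [1, -2]] with P⁻¹ = [[2, -1], [1, -1]], and C = P·diag(3, -2)·P⁻¹.
Then C⁴ = P·diag(81, 16)·P⁻¹ = [[81, -16], [81, -32]] · [[2, -1], [1, -1]] = [[146, -65], [130, -49]].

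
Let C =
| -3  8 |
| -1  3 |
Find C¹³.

C² = I (check: tr C = 0 and det C = -1), so C¹³ = C since 13 is odd.

[[-3, 8], [-1, 3]]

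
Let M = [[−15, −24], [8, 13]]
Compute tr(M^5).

−242

tr M = −2 and det M = −3, so the characteristic polynomial is λ² − (−2)λ + (−3) with roots −3 and 1.
Eigenvectors give P = [[−2, −3], [1, 2]] with P⁻¹ = [[−2, −3], [1, 2]], and M = P·diag(−3, 1)·P⁻¹.
Then M^5 = P·diag(−243, 1)·P⁻¹ = [[486, −3], [−243, 2]] · [[−2, −3], [1, 2]] = [[−975, −1464], [488, 733]].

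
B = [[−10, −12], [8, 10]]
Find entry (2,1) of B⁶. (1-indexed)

0

tr B = 0 and det B = −4, so the characteristic polynomial is λ² − (0)λ + (−4) with roots 2 and −2.
Eigenvectors give P = [[−1, 3], [1, −2]] with P⁻¹ = [[2, 3], [1, 1]], and B = P·diag(2, −2)·P⁻¹.
Then B⁶ = P·diag(64, 64)·P⁻¹ = [[−64, 192], [64, −128]] · [[2, 3], [1, 1]] = [[64, 0], [0, 64]].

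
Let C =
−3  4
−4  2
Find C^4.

C^2 = [[−7, −4], [4, −12]]
C^3 = [[37, −36], [36, −8]]
C^4 = [[33, 76], [−76, 128]]

[[33, 76], [−76, 128]]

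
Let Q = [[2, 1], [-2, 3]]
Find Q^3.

[[-6, 17], [-34, 11]]

Q^2 = [[2, 5], [-10, 7]]
Q^3 = [[-6, 17], [-34, 11]]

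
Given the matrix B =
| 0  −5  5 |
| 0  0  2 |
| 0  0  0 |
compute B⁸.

B is strictly triangular, hence nilpotent: B³ = 0, so B⁸ = 0.

[[0, 0, 0], [0, 0, 0], [0, 0, 0]]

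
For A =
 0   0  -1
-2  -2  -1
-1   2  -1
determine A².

[[1, -2, 1], [5, 2, 5], [-3, -6, 0]]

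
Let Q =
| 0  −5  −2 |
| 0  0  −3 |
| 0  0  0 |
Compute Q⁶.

[[0, 0, 0], [0, 0, 0], [0, 0, 0]]

Q is strictly triangular, hence nilpotent: Q³ = 0, so Q⁶ = 0.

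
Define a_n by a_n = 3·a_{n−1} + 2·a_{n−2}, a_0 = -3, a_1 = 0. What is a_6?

-834

With companion matrix M = [[3, 2], [1, 0]], [a_n, a_{n−1}]ᵀ = M·[a_{n−1}, a_{n−2}]ᵀ, so [a_6, a_5]ᵀ = M⁵·[a_1, a_0]ᵀ.
M⁵ = [[495, 278], [139, 78]], giving [a_6, a_5]ᵀ = [[-834], [-234]].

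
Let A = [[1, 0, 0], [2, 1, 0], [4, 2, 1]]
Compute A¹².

[[1, 0, 0], [24, 1, 0], [312, 24, 1]]

A = I + N where N = [[0, 0, 0], [2, 0, 0], [4, 2, 0]] is strictly lower-triangular, so N³ = 0.
(I + N)¹² = I + 12·N + 66·N² = [[1, 0, 0], [24, 1, 0], [312, 24, 1]].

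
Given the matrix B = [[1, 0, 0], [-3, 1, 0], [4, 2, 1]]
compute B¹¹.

[[1, 0, 0], [-33, 1, 0], [-286, 22, 1]]

B = I + N where N = [[0, 0, 0], [-3, 0, 0], [4, 2, 0]] is strictly lower-triangular, so N³ = 0.
(I + N)¹¹ = I + 11·N + 55·N² = [[1, 0, 0], [-33, 1, 0], [-286, 22, 1]].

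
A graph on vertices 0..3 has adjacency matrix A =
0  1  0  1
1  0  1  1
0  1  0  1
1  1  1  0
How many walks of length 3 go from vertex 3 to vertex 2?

5

The number of length-3 walks from vertex 3 to vertex 2 is entry (3,2) of A³, where A is the adjacency matrix.
A² = [[2, 1, 2, 1], [1, 3, 1, 2], [2, 1, 2, 1], [1, 2, 1, 3]]
A³ = [[2, 5, 2, 5], [5, 4, 5, 5], [2, 5, 2, 5], [5, 5, 5, 4]]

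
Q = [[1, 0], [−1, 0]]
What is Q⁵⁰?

Q² = Q (a projection; rank 1, trace 1), so Q⁵⁰ = Q.

[[1, 0], [−1, 0]]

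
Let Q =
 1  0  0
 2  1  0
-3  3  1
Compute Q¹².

[[1, 0, 0], [24, 1, 0], [360, 36, 1]]

Q = I + N where N = [[0, 0, 0], [2, 0, 0], [-3, 3, 0]] is strictly lower-triangular, so N³ = 0.
(I + N)¹² = I + 12·N + 66·N² = [[1, 0, 0], [24, 1, 0], [360, 36, 1]].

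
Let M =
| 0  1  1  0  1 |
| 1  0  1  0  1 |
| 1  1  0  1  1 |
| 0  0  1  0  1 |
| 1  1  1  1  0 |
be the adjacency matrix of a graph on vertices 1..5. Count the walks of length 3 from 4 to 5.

The number of length-3 walks from vertex 4 to vertex 5 is entry (4,5) of M³, where M is the adjacency matrix.
M² = [[3, 2, 2, 2, 2], [2, 3, 2, 2, 2], [2, 2, 4, 1, 3], [2, 2, 1, 2, 1], [2, 2, 3, 1, 4]]
M³ = [[6, 7, 9, 4, 9], [7, 6, 9, 4, 9], [9, 9, 8, 7, 9], [4, 4, 7, 2, 7], [9, 9, 9, 7, 8]]

7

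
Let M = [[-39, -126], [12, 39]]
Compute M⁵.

[[-3159, -10206], [972, 3159]]

tr M = 0 and det M = -9, so the characteristic polynomial is λ² − (0)λ + (-9) with roots 3 and -3.
Eigenvectors give P = [[3, 7], [-1, -2]] with P⁻¹ = [[-2, -7], [1, 3]], and M = P·diag(3, -3)·P⁻¹.
Then M⁵ = P·diag(243, -243)·P⁻¹ = [[729, -1701], [-243, 486]] · [[-2, -7], [1, 3]] = [[-3159, -10206], [972, 3159]].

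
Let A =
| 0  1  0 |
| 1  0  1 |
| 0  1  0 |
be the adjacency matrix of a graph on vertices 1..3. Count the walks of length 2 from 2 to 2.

2

The number of length-2 walks from vertex 2 to vertex 2 is entry (2,2) of A², where A is the adjacency matrix.
A² = [[1, 0, 1], [0, 2, 0], [1, 0, 1]]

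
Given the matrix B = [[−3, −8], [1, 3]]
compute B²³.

[[−3, −8], [1, 3]]

B² = I (check: tr B = 0 and det B = −1), so B²³ = B since 23 is odd.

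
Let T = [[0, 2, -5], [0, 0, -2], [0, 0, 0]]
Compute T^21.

T is strictly triangular, hence nilpotent: T^3 = 0, so T^21 = 0.

[[0, 0, 0], [0, 0, 0], [0, 0, 0]]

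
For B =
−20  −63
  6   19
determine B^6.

tr B = −1 and det B = −2, so the characteristic polynomial is λ² − (−1)λ + (−2) with roots −2 and 1.
Eigenvectors give P = [[7, −3], [−2, 1]] with P⁻¹ = [[1, 3], [2, 7]], and B = P·diag(−2, 1)·P⁻¹.
Then B^6 = P·diag(64, 1)·P⁻¹ = [[448, −3], [−128, 1]] · [[1, 3], [2, 7]] = [[442, 1323], [−126, −377]].

[[442, 1323], [−126, −377]]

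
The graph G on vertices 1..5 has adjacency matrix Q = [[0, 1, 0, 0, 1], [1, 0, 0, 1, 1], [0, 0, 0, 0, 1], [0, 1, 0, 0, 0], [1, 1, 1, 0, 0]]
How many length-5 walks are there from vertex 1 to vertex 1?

14

The number of length-5 walks from vertex 1 to vertex 1 is entry (1,1) of Q⁵, where Q is the adjacency matrix.
Q² = [[2, 1, 1, 1, 1], [1, 3, 1, 0, 1], [1, 1, 1, 0, 0], [1, 0, 0, 1, 1], [1, 1, 0, 1, 3]]
Q³ = [[2, 4, 1, 1, 4], [4, 2, 1, 3, 5], [1, 1, 0, 1, 3], [1, 3, 1, 0, 1], [4, 5, 3, 1, 2]]
Q⁴ = [[8, 7, 4, 4, 7], [7, 12, 5, 2, 7], [4, 5, 3, 1, 2], [4, 2, 1, 3, 5], [7, 7, 2, 5, 12]]
Q⁵ = [[14, 19, 7, 7, 19], [19, 16, 7, 12, 24], [7, 7, 2, 5, 12], [7, 12, 5, 2, 7], [19, 24, 12, 7, 16]]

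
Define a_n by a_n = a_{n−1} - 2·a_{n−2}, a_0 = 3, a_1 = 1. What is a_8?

-45

With companion matrix A = [[1, -2], [1, 0]], [a_n, a_{n−1}]ᵀ = A·[a_{n−1}, a_{n−2}]ᵀ, so [a_8, a_7]ᵀ = A⁷·[a_1, a_0]ᵀ.
A⁷ = [[-3, -14], [7, -10]], giving [a_8, a_7]ᵀ = [[-45], [-23]].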